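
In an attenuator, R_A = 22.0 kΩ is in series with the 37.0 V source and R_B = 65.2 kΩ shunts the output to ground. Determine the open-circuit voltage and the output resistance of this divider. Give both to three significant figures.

V_th = 27.7 V, R_th = 16.4 kΩ

V_th is the open-circuit tap voltage: 37.0 × 65.2/(22.0 + 65.2) = 27.7 V.
With the supply zeroed, R_A and R_B appear in parallel from the tap: R_th = R_A‖R_B = (22.0 × 65.2)/87.20 = 16.4 kΩ.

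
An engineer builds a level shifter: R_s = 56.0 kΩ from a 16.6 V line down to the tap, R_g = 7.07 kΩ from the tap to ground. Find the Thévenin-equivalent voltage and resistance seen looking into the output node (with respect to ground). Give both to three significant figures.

V_th is the open-circuit tap voltage: 16.6 × 7.07/(56.0 + 7.07) = 1.86 V.
With the supply zeroed, R_s and R_g appear in parallel from the tap: R_th = R_s‖R_g = (56.0 × 7.07)/63.07 = 6.28 kΩ.

V_th = 1.86 V, R_th = 6.28 kΩ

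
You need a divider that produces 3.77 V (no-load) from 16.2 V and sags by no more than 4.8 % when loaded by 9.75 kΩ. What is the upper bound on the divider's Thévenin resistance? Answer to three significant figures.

Loading drop = R_th/(R_th + R_L) ≤ 0.0480, so R_th ≤ R_L · ε/(1−ε) = 9.75 kΩ × 0.0480/0.9520 = 492 Ω.
(Any R1, R2 with R2/(R1+R2) = 0.233 and R1‖R2 ≤ 492 Ω will meet the spec.)

R_th ≤ 492 Ω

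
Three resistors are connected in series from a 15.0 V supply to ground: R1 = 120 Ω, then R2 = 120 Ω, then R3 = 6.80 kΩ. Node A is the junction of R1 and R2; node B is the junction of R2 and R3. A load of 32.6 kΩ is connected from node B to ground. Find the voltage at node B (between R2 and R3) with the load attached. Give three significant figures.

V ≈ 14.4 V

At node B, R3 is in parallel with the load: R3‖R_L = 5626 Ω.
Below node A the resistance is R2 + (R3‖R_L) = 5746 Ω, so V_A = 15.0 × 5746/5866 = 14.69 V.
Then V_B = V_A × (R3‖R_L)/(R2 + R3‖R_L) = 14.69 × 5626/5746 = 14.4 V.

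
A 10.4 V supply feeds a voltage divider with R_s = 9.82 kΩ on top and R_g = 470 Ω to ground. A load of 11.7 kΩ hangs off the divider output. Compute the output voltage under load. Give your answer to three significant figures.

The load sits in parallel with R_g: R_g‖R_L = (470 × 11700) / (470 + 11700) = 451.8 Ω.
V_out = 10.4 × 451.8 / (9820 + 451.8) = 10.4 × 451.8/10270 = 0.457 V.

V_out ≈ 0.457 V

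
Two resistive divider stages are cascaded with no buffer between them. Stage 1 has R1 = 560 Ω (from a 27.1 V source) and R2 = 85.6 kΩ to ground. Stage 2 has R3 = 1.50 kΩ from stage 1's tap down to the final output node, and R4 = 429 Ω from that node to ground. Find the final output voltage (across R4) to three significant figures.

Stage 2 presents R3+R4 = 1929 Ω as a load on stage 1's tap.
Stage 1's lower leg becomes R2‖(R3+R4) = 1886 Ω, so V_mid = 27.1 × 1886/2446 = 20.90 V.
Stage 2 is itself unloaded: V_out = V_mid × R4/(R3+R4) = 20.90 × 429/1929 = 4.65 V.

V_out ≈ 4.65 V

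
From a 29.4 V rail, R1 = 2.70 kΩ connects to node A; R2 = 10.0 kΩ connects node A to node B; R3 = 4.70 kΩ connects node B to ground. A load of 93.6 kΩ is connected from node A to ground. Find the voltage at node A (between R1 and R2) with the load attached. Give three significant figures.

V ≈ 24.2 V

Below node A the series string R2+R3 = 14.70 kΩ sits in parallel with the 93.6 kΩ load: 12.70 kΩ.
V_A = 29.4 × 12.70/(2.70 + 12.70) = 24.2 V.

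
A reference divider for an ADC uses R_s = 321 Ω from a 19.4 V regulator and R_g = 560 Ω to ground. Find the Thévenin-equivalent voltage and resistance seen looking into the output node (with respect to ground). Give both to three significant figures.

V_th is the open-circuit tap voltage: 19.4 × 560/(321 + 560) = 12.3 V.
With the supply zeroed, R_s and R_g appear in parallel from the tap: R_th = R_s‖R_g = (321 × 560)/881.0 = 204 Ω.

V_th = 12.3 V, R_th = 204 Ω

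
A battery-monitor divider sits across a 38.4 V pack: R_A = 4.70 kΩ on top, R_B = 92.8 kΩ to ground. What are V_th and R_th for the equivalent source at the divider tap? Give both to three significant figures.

V_th = 36.5 V, R_th = 4.47 kΩ

V_th is the open-circuit tap voltage: 38.4 × 92.8/(4.70 + 92.8) = 36.5 V.
With the supply zeroed, R_A and R_B appear in parallel from the tap: R_th = R_A‖R_B = (4.70 × 92.8)/97.50 = 4.47 kΩ.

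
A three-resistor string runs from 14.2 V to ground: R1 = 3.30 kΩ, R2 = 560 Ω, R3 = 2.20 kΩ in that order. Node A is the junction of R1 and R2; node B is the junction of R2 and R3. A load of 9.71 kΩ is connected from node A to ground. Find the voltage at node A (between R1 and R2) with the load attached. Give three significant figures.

V ≈ 5.60 V

Below node A the series string R2+R3 = 2760 Ω sits in parallel with the 9710 Ω load: 2149 Ω.
V_A = 14.2 × 2149/(3300 + 2149) = 5.60 V.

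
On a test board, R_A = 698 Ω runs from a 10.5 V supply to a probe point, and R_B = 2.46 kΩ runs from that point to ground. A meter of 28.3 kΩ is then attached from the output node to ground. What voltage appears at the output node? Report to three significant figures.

The load sits in parallel with R_B: R_B‖R_L = (2460 × 28300) / (2460 + 28300) = 2263 Ω.
V_out = 10.5 × 2263 / (698 + 2263) = 10.5 × 2263/2961 = 8.03 V.

V_out ≈ 8.03 V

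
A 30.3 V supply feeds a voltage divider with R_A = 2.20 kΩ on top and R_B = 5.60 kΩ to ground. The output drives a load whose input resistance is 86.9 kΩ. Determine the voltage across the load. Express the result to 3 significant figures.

V_out ≈ 21.4 V

The load sits in parallel with R_B: R_B‖R_L = (5.60 × 86.9) / (5.60 + 86.9) = 5.261 kΩ.
V_out = 30.3 × 5.261 / (2.20 + 5.261) = 30.3 × 5.261/7.461 = 21.4 V.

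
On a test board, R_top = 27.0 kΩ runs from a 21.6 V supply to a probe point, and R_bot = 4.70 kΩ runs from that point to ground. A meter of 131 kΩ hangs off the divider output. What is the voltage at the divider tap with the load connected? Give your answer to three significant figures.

The load sits in parallel with R_bot: R_bot‖R_L = (4.70 × 131) / (4.70 + 131) = 4.537 kΩ.
V_out = 21.6 × 4.537 / (27.0 + 4.537) = 21.6 × 4.537/31.54 = 3.11 V.
(Unloaded it would have been 3.20 V.)

V_out ≈ 3.11 V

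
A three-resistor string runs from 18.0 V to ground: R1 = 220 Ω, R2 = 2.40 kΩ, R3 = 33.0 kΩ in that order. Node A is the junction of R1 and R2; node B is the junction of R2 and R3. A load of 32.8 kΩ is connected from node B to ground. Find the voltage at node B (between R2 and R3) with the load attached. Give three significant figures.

At node B, R3 is in parallel with the load: R3‖R_L = 16450 Ω.
Below node A the resistance is R2 + (R3‖R_L) = 18850 Ω, so V_A = 18.0 × 18850/19070 = 17.79 V.
Then V_B = V_A × (R3‖R_L)/(R2 + R3‖R_L) = 17.79 × 16450/18850 = 15.5 V.

V ≈ 15.5 V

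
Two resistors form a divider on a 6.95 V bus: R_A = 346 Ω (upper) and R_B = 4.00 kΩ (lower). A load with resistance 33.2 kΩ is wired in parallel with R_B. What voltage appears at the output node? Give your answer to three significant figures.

V_out ≈ 6.34 V

The load sits in parallel with R_B: R_B‖R_L = (4000 × 33200) / (4000 + 33200) = 3570 Ω.
V_out = 6.95 × 3570 / (346 + 3570) = 6.95 × 3570/3916 = 6.34 V.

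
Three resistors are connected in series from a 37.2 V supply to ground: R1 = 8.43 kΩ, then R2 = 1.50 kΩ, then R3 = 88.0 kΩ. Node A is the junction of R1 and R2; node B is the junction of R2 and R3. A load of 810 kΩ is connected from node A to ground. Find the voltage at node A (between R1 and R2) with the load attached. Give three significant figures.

Below node A the series string R2+R3 = 89.50 kΩ sits in parallel with the 810 kΩ load: 80.59 kΩ.
V_A = 37.2 × 80.59/(8.43 + 80.59) = 33.7 V.

V ≈ 33.7 V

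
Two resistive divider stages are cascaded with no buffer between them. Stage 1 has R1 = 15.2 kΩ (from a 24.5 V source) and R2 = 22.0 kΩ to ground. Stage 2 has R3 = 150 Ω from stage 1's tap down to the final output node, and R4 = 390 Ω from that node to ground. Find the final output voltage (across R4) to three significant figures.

Stage 2 presents R3+R4 = 540.0 Ω as a load on stage 1's tap.
Stage 1's lower leg becomes R2‖(R3+R4) = 527.1 Ω, so V_mid = 24.5 × 527.1/15730 = 0.8211 V.
Stage 2 is itself unloaded: V_out = V_mid × R4/(R3+R4) = 0.8211 × 390/540.0 = 0.593 V.

V_out ≈ 0.593 V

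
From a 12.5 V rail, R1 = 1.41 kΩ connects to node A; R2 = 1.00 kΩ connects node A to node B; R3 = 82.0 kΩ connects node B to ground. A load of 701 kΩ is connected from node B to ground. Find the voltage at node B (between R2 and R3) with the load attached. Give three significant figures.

At node B, R3 is in parallel with the load: R3‖R_L = 73.41 kΩ.
Below node A the resistance is R2 + (R3‖R_L) = 74.41 kΩ, so V_A = 12.5 × 74.41/75.82 = 12.27 V.
Then V_B = V_A × (R3‖R_L)/(R2 + R3‖R_L) = 12.27 × 73.41/74.41 = 12.1 V.

V ≈ 12.1 V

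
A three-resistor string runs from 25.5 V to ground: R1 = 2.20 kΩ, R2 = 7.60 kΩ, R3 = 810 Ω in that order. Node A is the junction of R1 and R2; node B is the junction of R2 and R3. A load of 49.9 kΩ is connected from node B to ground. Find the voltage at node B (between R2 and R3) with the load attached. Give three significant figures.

V ≈ 1.92 V

At node B, R3 is in parallel with the load: R3‖R_L = 797.1 Ω.
Below node A the resistance is R2 + (R3‖R_L) = 8397 Ω, so V_A = 25.5 × 8397/10600 = 20.21 V.
Then V_B = V_A × (R3‖R_L)/(R2 + R3‖R_L) = 20.21 × 797.1/8397 = 1.92 V.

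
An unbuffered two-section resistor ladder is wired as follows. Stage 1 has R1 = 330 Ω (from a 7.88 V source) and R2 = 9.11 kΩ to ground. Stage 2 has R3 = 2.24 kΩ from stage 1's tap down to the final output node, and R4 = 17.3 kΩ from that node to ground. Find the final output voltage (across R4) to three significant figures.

Stage 2 presents R3+R4 = 19540 Ω as a load on stage 1's tap.
Stage 1's lower leg becomes R2‖(R3+R4) = 6213 Ω, so V_mid = 7.88 × 6213/6543 = 7.483 V.
Stage 2 is itself unloaded: V_out = V_mid × R4/(R3+R4) = 7.483 × 17300/19540 = 6.62 V.

V_out ≈ 6.62 V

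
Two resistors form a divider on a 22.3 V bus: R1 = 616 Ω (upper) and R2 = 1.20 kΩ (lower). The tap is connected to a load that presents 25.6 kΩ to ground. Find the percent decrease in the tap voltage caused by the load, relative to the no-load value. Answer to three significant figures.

1.57 %

The divider's output (Thévenin) resistance is R1‖R2 = 407.0 Ω.
Fractional drop under load = R_th/(R_th + R_L) = 407.0 / (407.0 + 25600) = 0.01565.
So the output falls by 1.57 %.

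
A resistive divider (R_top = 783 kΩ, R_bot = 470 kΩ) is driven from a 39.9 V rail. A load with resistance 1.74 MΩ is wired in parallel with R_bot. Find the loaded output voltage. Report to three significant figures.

V_out ≈ 12.8 V

The load sits in parallel with R_bot: R_bot‖R_L = (470 × 1740) / (470 + 1740) = 370.0 kΩ.
V_out = 39.9 × 370.0 / (783 + 370.0) = 39.9 × 370.0/1153 = 12.8 V.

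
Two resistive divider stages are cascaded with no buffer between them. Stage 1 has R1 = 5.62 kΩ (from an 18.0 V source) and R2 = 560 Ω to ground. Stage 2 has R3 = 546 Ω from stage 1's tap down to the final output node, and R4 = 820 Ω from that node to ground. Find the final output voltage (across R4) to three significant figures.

V_out ≈ 0.713 V

Stage 2 presents R3+R4 = 1366 Ω as a load on stage 1's tap.
Stage 1's lower leg becomes R2‖(R3+R4) = 397.2 Ω, so V_mid = 18.0 × 397.2/6017 = 1.188 V.
Stage 2 is itself unloaded: V_out = V_mid × R4/(R3+R4) = 1.188 × 820/1366 = 0.713 V.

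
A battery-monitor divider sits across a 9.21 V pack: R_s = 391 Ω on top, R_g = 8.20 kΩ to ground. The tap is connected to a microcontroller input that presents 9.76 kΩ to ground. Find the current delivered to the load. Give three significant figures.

I_L ≈ 0.868 mA

R_g‖R_L = 4456 Ω; V_out = 9.21 × 4456/4847 = 8.467 V.
I_L = V_out / R_L = 8.467 / 9.76 kΩ = 0.868 mA.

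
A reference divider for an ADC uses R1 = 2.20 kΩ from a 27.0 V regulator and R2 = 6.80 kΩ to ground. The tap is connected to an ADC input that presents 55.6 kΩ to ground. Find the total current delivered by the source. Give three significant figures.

R2‖R_L = 6.059 kΩ, so the source sees R1 + R2‖R_L = 8.259 kΩ.
I = 27.0 V / 8.259 kΩ = 3.27 mA.

I ≈ 3.27 mA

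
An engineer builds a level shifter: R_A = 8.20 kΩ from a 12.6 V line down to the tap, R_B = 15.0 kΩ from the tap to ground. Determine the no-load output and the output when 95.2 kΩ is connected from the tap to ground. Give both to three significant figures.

Open-circuit: V = 12.6 × 15.0/(8.20 + 15.0) = 8.15 V.
With the load, R_B becomes R_B‖R_L = 12.96 kΩ, so V = 12.6 × 12.96/21.16 = 7.72 V.

Unloaded: 8.15 V; loaded: 7.72 V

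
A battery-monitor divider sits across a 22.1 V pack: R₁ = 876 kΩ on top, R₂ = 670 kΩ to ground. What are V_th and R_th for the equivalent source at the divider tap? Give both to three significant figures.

V_th = 9.58 V, R_th = 380 kΩ

V_th is the open-circuit tap voltage: 22.1 × 670/(876 + 670) = 9.58 V.
With the supply zeroed, R₁ and R₂ appear in parallel from the tap: R_th = R₁‖R₂ = (876 × 670)/1546 = 380 kΩ.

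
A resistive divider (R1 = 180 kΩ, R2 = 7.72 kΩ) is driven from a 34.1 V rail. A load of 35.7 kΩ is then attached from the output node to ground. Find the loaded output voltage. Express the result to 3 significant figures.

V_out ≈ 1.16 V

The load sits in parallel with R2: R2‖R_L = (7.72 × 35.7) / (7.72 + 35.7) = 6.347 kΩ.
V_out = 34.1 × 6.347 / (180 + 6.347) = 34.1 × 6.347/186.3 = 1.16 V.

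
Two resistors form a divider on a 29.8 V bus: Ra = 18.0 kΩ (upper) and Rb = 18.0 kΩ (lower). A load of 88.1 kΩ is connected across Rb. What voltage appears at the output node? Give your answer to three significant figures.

V_out ≈ 13.5 V

The load sits in parallel with Rb: Rb‖R_L = (18.0 × 88.1) / (18.0 + 88.1) = 14.95 kΩ.
V_out = 29.8 × 14.95 / (18.0 + 14.95) = 29.8 × 14.95/32.95 = 13.5 V.
(Unloaded it would have been 14.9 V.)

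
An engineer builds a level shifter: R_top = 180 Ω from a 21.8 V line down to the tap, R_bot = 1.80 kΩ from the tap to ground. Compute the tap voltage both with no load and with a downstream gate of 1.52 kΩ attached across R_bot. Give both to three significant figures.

Unloaded: 19.8 V; loaded: 17.9 V

Open-circuit: V = 21.8 × 1800/(180 + 1800) = 19.8 V.
With the load, R_bot becomes R_bot‖R_L = 824.1 Ω, so V = 21.8 × 824.1/1004 = 17.9 V.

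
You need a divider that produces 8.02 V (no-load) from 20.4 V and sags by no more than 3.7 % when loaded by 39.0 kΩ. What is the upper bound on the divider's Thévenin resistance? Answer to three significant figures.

R_th ≤ 1.50 kΩ

Loading drop = R_th/(R_th + R_L) ≤ 0.0370, so R_th ≤ R_L · ε/(1−ε) = 39.0 kΩ × 0.0370/0.9630 = 1.50 kΩ.
(Any R1, R2 with R2/(R1+R2) = 0.393 and R1‖R2 ≤ 1.50 kΩ will meet the spec.)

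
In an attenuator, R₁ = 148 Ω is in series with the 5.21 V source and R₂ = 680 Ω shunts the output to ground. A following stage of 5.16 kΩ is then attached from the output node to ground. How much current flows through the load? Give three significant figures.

I_L ≈ 0.810 mA

R₂‖R_L = 600.8 Ω; V_out = 5.21 × 600.8/748.8 = 4.180 V.
I_L = V_out / R_L = 4.180 / 5.16 kΩ = 0.810 mA.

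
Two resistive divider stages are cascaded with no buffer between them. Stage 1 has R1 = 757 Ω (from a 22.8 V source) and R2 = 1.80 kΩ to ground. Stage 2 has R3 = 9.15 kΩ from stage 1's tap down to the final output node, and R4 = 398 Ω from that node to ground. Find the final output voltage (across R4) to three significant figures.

Stage 2 presents R3+R4 = 9548 Ω as a load on stage 1's tap.
Stage 1's lower leg becomes R2‖(R3+R4) = 1514 Ω, so V_mid = 22.8 × 1514/2271 = 15.20 V.
Stage 2 is itself unloaded: V_out = V_mid × R4/(R3+R4) = 15.20 × 398/9548 = 0.634 V.

V_out ≈ 0.634 V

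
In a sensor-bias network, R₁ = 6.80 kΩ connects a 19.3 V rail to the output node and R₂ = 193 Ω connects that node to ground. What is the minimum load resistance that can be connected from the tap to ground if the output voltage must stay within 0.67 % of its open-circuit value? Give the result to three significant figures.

Output resistance R_th = R₁‖R₂ = (6800 × 193)/6993 = 187.7 Ω.
The fractional drop is R_th/(R_th + R_L); requiring this ≤ 0.00670 gives R_L ≥ R_th(1/0.00670 − 1) = 187.7 × 148.3 = 27.8 kΩ.

R_L(min) ≈ 27.8 kΩ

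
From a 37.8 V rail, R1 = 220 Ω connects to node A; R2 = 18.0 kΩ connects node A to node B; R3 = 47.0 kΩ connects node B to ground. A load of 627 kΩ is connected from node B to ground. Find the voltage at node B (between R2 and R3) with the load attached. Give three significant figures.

At node B, R3 is in parallel with the load: R3‖R_L = 43720 Ω.
Below node A the resistance is R2 + (R3‖R_L) = 61720 Ω, so V_A = 37.8 × 61720/61940 = 37.67 V.
Then V_B = V_A × (R3‖R_L)/(R2 + R3‖R_L) = 37.67 × 43720/61720 = 26.7 V.

V ≈ 26.7 V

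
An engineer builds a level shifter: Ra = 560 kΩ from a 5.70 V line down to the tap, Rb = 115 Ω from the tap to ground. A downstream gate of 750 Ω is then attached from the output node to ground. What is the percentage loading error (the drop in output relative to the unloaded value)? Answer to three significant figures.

The divider's output (Thévenin) resistance is Ra‖Rb = 115.0 Ω.
Fractional drop under load = R_th/(R_th + R_L) = 115.0 / (115.0 + 750) = 0.1329.
So the output falls by 13.3 %.

13.3 %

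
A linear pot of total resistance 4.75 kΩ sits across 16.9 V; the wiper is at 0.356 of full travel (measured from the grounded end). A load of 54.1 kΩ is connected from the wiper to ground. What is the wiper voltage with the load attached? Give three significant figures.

V ≈ 5.90 V

The wiper splits the pot into (1−α)R = 3.059 kΩ above and αR = 1.691 kΩ below.
Lower section ‖ load = 1.640 kΩ.
V_wiper = 16.9 × 1.640/(3.059 + 1.640) = 5.90 V.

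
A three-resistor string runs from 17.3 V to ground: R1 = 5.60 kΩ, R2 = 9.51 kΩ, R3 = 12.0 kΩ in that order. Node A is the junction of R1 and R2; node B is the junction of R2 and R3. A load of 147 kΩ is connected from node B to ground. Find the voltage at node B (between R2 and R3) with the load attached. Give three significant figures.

V ≈ 7.32 V

At node B, R3 is in parallel with the load: R3‖R_L = 11.09 kΩ.
Below node A the resistance is R2 + (R3‖R_L) = 20.60 kΩ, so V_A = 17.3 × 20.60/26.20 = 13.60 V.
Then V_B = V_A × (R3‖R_L)/(R2 + R3‖R_L) = 13.60 × 11.09/20.60 = 7.32 V.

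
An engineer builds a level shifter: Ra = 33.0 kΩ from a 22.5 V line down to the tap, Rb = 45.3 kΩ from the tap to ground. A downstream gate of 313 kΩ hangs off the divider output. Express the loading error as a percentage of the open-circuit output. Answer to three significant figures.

5.75 %

The divider's output (Thévenin) resistance is Ra‖Rb = 19.09 kΩ.
Fractional drop under load = R_th/(R_th + R_L) = 19.09 / (19.09 + 313) = 0.05749.
So the output falls by 5.75 %.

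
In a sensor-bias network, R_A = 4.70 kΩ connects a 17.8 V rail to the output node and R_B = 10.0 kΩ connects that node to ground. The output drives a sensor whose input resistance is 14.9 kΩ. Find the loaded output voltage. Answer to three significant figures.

The load sits in parallel with R_B: R_B‖R_L = (10.0 × 14.9) / (10.0 + 14.9) = 5.984 kΩ.
V_out = 17.8 × 5.984 / (4.70 + 5.984) = 17.8 × 5.984/10.68 = 9.97 V.

V_out ≈ 9.97 V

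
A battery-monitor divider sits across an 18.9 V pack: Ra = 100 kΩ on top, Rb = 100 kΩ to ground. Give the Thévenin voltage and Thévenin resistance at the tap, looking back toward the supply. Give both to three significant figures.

V_th is the open-circuit tap voltage: 18.9 × 100/(100 + 100) = 9.45 V.
With the supply zeroed, Ra and Rb appear in parallel from the tap: R_th = Ra‖Rb = (100 × 100)/200.0 = 50.0 kΩ.

V_th = 9.45 V, R_th = 50.0 kΩ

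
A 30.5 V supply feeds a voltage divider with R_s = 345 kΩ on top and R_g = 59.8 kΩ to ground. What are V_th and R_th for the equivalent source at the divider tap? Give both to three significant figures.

V_th = 4.51 V, R_th = 51.0 kΩ

V_th is the open-circuit tap voltage: 30.5 × 59.8/(345 + 59.8) = 4.51 V.
With the supply zeroed, R_s and R_g appear in parallel from the tap: R_th = R_s‖R_g = (345 × 59.8)/404.8 = 51.0 kΩ.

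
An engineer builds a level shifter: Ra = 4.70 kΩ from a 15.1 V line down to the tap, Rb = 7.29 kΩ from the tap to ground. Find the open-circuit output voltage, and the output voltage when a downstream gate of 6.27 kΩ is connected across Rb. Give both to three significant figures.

Unloaded: 9.18 V; loaded: 6.31 V

Open-circuit: V = 15.1 × 7.29/(4.70 + 7.29) = 9.18 V.
With the load, Rb becomes Rb‖R_L = 3.371 kΩ, so V = 15.1 × 3.371/8.071 = 6.31 V.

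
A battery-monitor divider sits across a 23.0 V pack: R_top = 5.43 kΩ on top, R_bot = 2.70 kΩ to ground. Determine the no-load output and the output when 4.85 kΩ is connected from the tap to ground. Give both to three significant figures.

Open-circuit: V = 23.0 × 2.70/(5.43 + 2.70) = 7.64 V.
With the load, R_bot becomes R_bot‖R_L = 1.734 kΩ, so V = 23.0 × 1.734/7.164 = 5.57 V.

Unloaded: 7.64 V; loaded: 5.57 V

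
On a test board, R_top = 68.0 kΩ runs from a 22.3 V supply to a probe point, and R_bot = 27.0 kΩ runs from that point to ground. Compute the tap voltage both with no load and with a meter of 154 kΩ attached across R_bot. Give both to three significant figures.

Open-circuit: V = 22.3 × 27.0/(68.0 + 27.0) = 6.34 V.
With the load, R_bot becomes R_bot‖R_L = 22.97 kΩ, so V = 22.3 × 22.97/90.97 = 5.63 V.

Unloaded: 6.34 V; loaded: 5.63 V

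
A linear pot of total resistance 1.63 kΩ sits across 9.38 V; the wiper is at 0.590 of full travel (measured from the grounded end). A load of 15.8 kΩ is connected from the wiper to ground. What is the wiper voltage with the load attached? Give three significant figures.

V ≈ 5.40 V

The wiper splits the pot into (1−α)R = 668.3 Ω above and αR = 961.7 Ω below.
Lower section ‖ load = 906.5 Ω.
V_wiper = 9.38 × 906.5/(668.3 + 906.5) = 5.40 V.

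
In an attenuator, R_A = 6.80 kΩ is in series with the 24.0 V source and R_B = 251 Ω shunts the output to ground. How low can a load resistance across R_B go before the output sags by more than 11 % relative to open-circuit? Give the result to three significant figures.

R_L(min) ≈ 1.96 kΩ

Output resistance R_th = R_A‖R_B = (6800 × 251)/7051 = 242.1 Ω.
The fractional drop is R_th/(R_th + R_L); requiring this ≤ 0.110 gives R_L ≥ R_th(1/0.110 − 1) = 242.1 × 8.091 = 1.96 kΩ.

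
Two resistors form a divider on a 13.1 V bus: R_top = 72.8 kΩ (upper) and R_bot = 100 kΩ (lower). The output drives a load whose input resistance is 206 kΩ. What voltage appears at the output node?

The load sits in parallel with R_bot: R_bot‖R_L = (100 × 206) / (100 + 206) = 67.32 kΩ.
V_out = 13.1 × 67.32 / (72.8 + 67.32) = 13.1 × 67.32/140.1 = 6.29 V.

V_out ≈ 6.29 V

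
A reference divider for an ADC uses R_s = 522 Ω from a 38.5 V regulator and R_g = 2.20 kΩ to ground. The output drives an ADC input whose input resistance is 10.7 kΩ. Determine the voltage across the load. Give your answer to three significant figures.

V_out ≈ 29.9 V

The load sits in parallel with R_g: R_g‖R_L = (2200 × 10700) / (2200 + 10700) = 1825 Ω.
V_out = 38.5 × 1825 / (522 + 1825) = 38.5 × 1825/2347 = 29.9 V.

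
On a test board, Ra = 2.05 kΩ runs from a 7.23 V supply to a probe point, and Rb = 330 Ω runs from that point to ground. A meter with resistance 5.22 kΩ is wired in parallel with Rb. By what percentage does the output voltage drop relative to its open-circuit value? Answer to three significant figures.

5.16 %

The divider's output (Thévenin) resistance is Ra‖Rb = 284.2 Ω.
Fractional drop under load = R_th/(R_th + R_L) = 284.2 / (284.2 + 5220) = 0.05164.
So the output falls by 5.16 %.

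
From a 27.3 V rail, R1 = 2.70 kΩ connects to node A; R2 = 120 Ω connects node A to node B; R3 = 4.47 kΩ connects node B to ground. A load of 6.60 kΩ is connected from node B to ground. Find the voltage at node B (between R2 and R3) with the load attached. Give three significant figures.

V ≈ 13.3 V

At node B, R3 is in parallel with the load: R3‖R_L = 2665 Ω.
Below node A the resistance is R2 + (R3‖R_L) = 2785 Ω, so V_A = 27.3 × 2785/5485 = 13.86 V.
Then V_B = V_A × (R3‖R_L)/(R2 + R3‖R_L) = 13.86 × 2665/2785 = 13.3 V.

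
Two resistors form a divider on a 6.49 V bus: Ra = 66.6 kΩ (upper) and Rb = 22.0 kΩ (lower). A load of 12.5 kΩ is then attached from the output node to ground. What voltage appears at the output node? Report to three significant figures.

V_out ≈ 0.694 V

The load sits in parallel with Rb: Rb‖R_L = (22.0 × 12.5) / (22.0 + 12.5) = 7.971 kΩ.
V_out = 6.49 × 7.971 / (66.6 + 7.971) = 6.49 × 7.971/74.57 = 0.694 V.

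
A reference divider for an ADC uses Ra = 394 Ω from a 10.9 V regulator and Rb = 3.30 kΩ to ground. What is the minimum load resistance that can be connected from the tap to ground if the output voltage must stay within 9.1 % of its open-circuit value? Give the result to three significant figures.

Output resistance R_th = Ra‖Rb = (394 × 3300)/3694 = 352.0 Ω.
The fractional drop is R_th/(R_th + R_L); requiring this ≤ 0.0910 gives R_L ≥ R_th(1/0.0910 − 1) = 352.0 × 9.989 = 3.52 kΩ.

R_L(min) ≈ 3.52 kΩ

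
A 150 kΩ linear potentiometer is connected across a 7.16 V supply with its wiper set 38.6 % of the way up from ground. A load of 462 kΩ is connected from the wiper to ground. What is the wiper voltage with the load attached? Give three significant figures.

V ≈ 2.57 V

The wiper splits the pot into (1−α)R = 92.10 kΩ above and αR = 57.90 kΩ below.
Lower section ‖ load = 51.45 kΩ.
V_wiper = 7.16 × 51.45/(92.10 + 51.45) = 2.57 V.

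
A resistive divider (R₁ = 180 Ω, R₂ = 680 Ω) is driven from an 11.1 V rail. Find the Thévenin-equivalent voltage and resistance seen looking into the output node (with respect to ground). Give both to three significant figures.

V_th = 8.78 V, R_th = 142 Ω

V_th is the open-circuit tap voltage: 11.1 × 680/(180 + 680) = 8.78 V.
With the supply zeroed, R₁ and R₂ appear in parallel from the tap: R_th = R₁‖R₂ = (180 × 680)/860.0 = 142 Ω.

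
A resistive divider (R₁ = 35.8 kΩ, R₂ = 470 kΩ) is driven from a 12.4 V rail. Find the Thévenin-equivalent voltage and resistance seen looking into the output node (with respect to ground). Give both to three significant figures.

V_th is the open-circuit tap voltage: 12.4 × 470/(35.8 + 470) = 11.5 V.
With the supply zeroed, R₁ and R₂ appear in parallel from the tap: R_th = R₁‖R₂ = (35.8 × 470)/505.8 = 33.3 kΩ.

V_th = 11.5 V, R_th = 33.3 kΩ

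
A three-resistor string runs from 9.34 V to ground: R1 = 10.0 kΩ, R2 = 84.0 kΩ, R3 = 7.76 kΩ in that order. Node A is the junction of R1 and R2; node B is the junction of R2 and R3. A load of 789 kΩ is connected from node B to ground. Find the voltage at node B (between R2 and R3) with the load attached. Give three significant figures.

At node B, R3 is in parallel with the load: R3‖R_L = 7.684 kΩ.
Below node A the resistance is R2 + (R3‖R_L) = 91.68 kΩ, so V_A = 9.34 × 91.68/101.7 = 8.421 V.
Then V_B = V_A × (R3‖R_L)/(R2 + R3‖R_L) = 8.421 × 7.684/91.68 = 0.706 V.

V ≈ 0.706 V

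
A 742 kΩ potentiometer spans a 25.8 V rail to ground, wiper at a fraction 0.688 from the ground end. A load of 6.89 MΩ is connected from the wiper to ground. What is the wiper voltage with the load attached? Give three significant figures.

The wiper splits the pot into (1−α)R = 231.5 kΩ above and αR = 510.5 kΩ below.
Lower section ‖ load = 475.3 kΩ.
V_wiper = 25.8 × 475.3/(231.5 + 475.3) = 17.3 V.

V ≈ 17.3 V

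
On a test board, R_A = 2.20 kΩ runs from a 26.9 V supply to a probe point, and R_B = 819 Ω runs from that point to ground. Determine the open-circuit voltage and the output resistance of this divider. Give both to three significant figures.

V_th = 7.30 V, R_th = 597 Ω

V_th is the open-circuit tap voltage: 26.9 × 819/(2200 + 819) = 7.30 V.
With the supply zeroed, R_A and R_B appear in parallel from the tap: R_th = R_A‖R_B = (2200 × 819)/3019 = 597 Ω.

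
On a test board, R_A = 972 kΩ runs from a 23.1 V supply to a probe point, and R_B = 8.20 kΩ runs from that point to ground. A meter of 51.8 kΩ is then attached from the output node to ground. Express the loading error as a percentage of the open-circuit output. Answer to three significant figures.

13.6 %

Unloaded V = 23.1 × 8.20/980.2 = 0.19325 V.
Loaded: R_B‖R_L = 7.079 kΩ, giving V = 23.1 × 7.079/979.1 = 0.16703 V.
Drop = (0.19325 − 0.16703) / 0.19325 = 13.6 %.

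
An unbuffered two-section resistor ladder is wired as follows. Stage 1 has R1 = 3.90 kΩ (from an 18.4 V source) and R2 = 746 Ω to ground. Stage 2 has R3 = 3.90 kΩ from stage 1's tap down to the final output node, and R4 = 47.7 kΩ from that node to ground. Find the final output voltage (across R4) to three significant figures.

Stage 2 presents R3+R4 = 51600 Ω as a load on stage 1's tap.
Stage 1's lower leg becomes R2‖(R3+R4) = 735.4 Ω, so V_mid = 18.4 × 735.4/4635 = 2.919 V.
Stage 2 is itself unloaded: V_out = V_mid × R4/(R3+R4) = 2.919 × 47700/51600 = 2.70 V.

V_out ≈ 2.70 V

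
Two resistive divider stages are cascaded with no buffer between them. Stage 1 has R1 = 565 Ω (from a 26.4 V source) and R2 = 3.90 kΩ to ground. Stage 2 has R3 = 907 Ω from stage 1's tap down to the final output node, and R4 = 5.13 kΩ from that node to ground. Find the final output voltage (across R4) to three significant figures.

Stage 2 presents R3+R4 = 6037 Ω as a load on stage 1's tap.
Stage 1's lower leg becomes R2‖(R3+R4) = 2369 Ω, so V_mid = 26.4 × 2369/2934 = 21.32 V.
Stage 2 is itself unloaded: V_out = V_mid × R4/(R3+R4) = 21.32 × 5130/6037 = 18.1 V.

V_out ≈ 18.1 V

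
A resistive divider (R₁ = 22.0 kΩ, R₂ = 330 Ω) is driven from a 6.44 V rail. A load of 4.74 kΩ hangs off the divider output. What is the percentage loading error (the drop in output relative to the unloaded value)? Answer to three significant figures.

The divider's output (Thévenin) resistance is R₁‖R₂ = 325.1 Ω.
Fractional drop under load = R_th/(R_th + R_L) = 325.1 / (325.1 + 4740) = 0.06419.
So the output falls by 6.42 %.

6.42 %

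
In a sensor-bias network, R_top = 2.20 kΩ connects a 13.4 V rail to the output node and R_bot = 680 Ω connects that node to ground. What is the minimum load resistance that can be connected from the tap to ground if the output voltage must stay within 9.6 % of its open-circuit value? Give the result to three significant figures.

Output resistance R_th = R_top‖R_bot = (2200 × 680)/2880 = 519.4 Ω.
The fractional drop is R_th/(R_th + R_L); requiring this ≤ 0.0960 gives R_L ≥ R_th(1/0.0960 − 1) = 519.4 × 9.417 = 4.89 kΩ.

R_L(min) ≈ 4.89 kΩ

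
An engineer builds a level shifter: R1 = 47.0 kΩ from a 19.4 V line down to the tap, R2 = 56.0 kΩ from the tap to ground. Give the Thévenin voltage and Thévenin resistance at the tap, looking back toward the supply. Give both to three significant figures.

V_th is the open-circuit tap voltage: 19.4 × 56.0/(47.0 + 56.0) = 10.5 V.
With the supply zeroed, R1 and R2 appear in parallel from the tap: R_th = R1‖R2 = (47.0 × 56.0)/103.0 = 25.6 kΩ.

V_th = 10.5 V, R_th = 25.6 kΩ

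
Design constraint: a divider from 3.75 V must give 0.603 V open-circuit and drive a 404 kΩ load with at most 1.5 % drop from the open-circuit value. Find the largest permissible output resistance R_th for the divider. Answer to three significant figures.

Loading drop = R_th/(R_th + R_L) ≤ 0.0150, so R_th ≤ R_L · ε/(1−ε) = 404 kΩ × 0.0150/0.9850 = 6.15 kΩ.
(Any R1, R2 with R2/(R1+R2) = 0.161 and R1‖R2 ≤ 6.15 kΩ will meet the spec.)

R_th ≤ 6.15 kΩ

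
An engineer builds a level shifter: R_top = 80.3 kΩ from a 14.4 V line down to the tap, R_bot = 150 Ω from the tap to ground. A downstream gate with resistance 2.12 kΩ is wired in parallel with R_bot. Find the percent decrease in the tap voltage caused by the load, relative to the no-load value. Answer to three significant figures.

The divider's output (Thévenin) resistance is R_top‖R_bot = 149.7 Ω.
Fractional drop under load = R_th/(R_th + R_L) = 149.7 / (149.7 + 2120) = 0.06596.
So the output falls by 6.60 %.

6.60 %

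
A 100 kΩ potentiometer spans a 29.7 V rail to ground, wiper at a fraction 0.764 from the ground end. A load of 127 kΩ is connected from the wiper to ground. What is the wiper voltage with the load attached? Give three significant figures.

V ≈ 19.9 V

The wiper splits the pot into (1−α)R = 23.60 kΩ above and αR = 76.40 kΩ below.
Lower section ‖ load = 47.70 kΩ.
V_wiper = 29.7 × 47.70/(23.60 + 47.70) = 19.9 V.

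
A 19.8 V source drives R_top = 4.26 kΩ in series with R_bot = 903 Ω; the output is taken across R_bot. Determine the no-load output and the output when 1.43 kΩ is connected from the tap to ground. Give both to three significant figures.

Unloaded: 3.46 V; loaded: 2.28 V

Open-circuit: V = 19.8 × 903/(4260 + 903) = 3.46 V.
With the load, R_bot becomes R_bot‖R_L = 553.5 Ω, so V = 19.8 × 553.5/4813 = 2.28 V.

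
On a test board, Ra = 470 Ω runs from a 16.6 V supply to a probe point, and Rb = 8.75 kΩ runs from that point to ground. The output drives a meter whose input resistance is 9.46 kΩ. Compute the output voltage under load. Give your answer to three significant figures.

V_out ≈ 15.0 V

The load sits in parallel with Rb: Rb‖R_L = (8750 × 9460) / (8750 + 9460) = 4546 Ω.
V_out = 16.6 × 4546 / (470 + 4546) = 16.6 × 4546/5016 = 15.0 V.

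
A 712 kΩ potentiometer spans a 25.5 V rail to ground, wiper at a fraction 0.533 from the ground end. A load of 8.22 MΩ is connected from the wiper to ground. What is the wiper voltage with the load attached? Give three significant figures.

The wiper splits the pot into (1−α)R = 332.5 kΩ above and αR = 379.5 kΩ below.
Lower section ‖ load = 362.7 kΩ.
V_wiper = 25.5 × 362.7/(332.5 + 362.7) = 13.3 V.

V ≈ 13.3 V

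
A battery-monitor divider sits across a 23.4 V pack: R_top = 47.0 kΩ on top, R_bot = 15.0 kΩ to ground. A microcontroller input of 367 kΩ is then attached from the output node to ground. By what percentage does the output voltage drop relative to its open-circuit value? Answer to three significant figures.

3.01 %

The divider's output (Thévenin) resistance is R_top‖R_bot = 11.37 kΩ.
Fractional drop under load = R_th/(R_th + R_L) = 11.37 / (11.37 + 367) = 0.03005.
So the output falls by 3.01 %.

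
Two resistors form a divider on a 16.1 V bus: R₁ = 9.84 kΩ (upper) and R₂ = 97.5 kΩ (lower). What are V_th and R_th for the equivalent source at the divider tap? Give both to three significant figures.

V_th = 14.6 V, R_th = 8.94 kΩ

V_th is the open-circuit tap voltage: 16.1 × 97.5/(9.84 + 97.5) = 14.6 V.
With the supply zeroed, R₁ and R₂ appear in parallel from the tap: R_th = R₁‖R₂ = (9.84 × 97.5)/107.3 = 8.94 kΩ.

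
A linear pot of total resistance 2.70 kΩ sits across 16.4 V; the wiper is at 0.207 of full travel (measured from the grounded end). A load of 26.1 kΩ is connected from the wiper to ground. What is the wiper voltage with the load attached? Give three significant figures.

The wiper splits the pot into (1−α)R = 2141 Ω above and αR = 558.9 Ω below.
Lower section ‖ load = 547.2 Ω.
V_wiper = 16.4 × 547.2/(2141 + 547.2) = 3.34 V.

V ≈ 3.34 V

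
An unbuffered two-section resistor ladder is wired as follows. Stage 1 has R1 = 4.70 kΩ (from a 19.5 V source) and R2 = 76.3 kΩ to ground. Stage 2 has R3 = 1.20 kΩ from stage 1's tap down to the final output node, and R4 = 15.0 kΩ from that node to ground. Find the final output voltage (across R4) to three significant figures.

V_out ≈ 13.4 V

Stage 2 presents R3+R4 = 16.20 kΩ as a load on stage 1's tap.
Stage 1's lower leg becomes R2‖(R3+R4) = 13.36 kΩ, so V_mid = 19.5 × 13.36/18.06 = 14.43 V.
Stage 2 is itself unloaded: V_out = V_mid × R4/(R3+R4) = 14.43 × 15.0/16.20 = 13.4 V.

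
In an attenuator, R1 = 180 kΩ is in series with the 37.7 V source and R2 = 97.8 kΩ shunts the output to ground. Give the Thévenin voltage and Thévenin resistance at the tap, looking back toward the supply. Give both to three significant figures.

V_th = 13.3 V, R_th = 63.4 kΩ

V_th is the open-circuit tap voltage: 37.7 × 97.8/(180 + 97.8) = 13.3 V.
With the supply zeroed, R1 and R2 appear in parallel from the tap: R_th = R1‖R2 = (180 × 97.8)/277.8 = 63.4 kΩ.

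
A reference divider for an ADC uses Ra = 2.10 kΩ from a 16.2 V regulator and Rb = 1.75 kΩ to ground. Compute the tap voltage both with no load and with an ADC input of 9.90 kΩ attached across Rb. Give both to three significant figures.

Open-circuit: V = 16.2 × 1.75/(2.10 + 1.75) = 7.36 V.
With the load, Rb becomes Rb‖R_L = 1.487 kΩ, so V = 16.2 × 1.487/3.587 = 6.72 V.

Unloaded: 7.36 V; loaded: 6.72 V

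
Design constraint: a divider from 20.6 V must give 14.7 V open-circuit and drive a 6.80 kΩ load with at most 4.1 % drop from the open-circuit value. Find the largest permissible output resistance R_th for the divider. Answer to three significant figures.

Loading drop = R_th/(R_th + R_L) ≤ 0.0410, so R_th ≤ R_L · ε/(1−ε) = 6.80 kΩ × 0.0410/0.9590 = 291 Ω.
(Any R1, R2 with R2/(R1+R2) = 0.714 and R1‖R2 ≤ 291 Ω will meet the spec.)

R_th ≤ 291 Ω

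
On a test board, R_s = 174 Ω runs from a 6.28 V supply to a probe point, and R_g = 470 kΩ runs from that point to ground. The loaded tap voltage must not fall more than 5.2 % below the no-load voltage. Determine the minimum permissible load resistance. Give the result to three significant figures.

R_L(min) ≈ 3.17 kΩ

Output resistance R_th = R_s‖R_g = (174 × 470000)/470200 = 173.9 Ω.
The fractional drop is R_th/(R_th + R_L); requiring this ≤ 0.0520 gives R_L ≥ R_th(1/0.0520 − 1) = 173.9 × 18.23 = 3.17 kΩ.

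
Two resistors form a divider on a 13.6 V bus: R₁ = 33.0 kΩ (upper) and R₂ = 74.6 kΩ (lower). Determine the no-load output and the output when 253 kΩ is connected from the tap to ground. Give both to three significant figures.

Open-circuit: V = 13.6 × 74.6/(33.0 + 74.6) = 9.43 V.
With the load, R₂ becomes R₂‖R_L = 57.61 kΩ, so V = 13.6 × 57.61/90.61 = 8.65 V.

Unloaded: 9.43 V; loaded: 8.65 V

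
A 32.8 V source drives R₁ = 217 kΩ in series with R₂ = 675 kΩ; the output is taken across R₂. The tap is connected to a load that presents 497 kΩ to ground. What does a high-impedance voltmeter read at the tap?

The load sits in parallel with R₂: R₂‖R_L = (675 × 497) / (675 + 497) = 286.2 kΩ.
V_out = 32.8 × 286.2 / (217 + 286.2) = 32.8 × 286.2/503.2 = 18.7 V.
(Unloaded it would have been 24.8 V.)

V_out ≈ 18.7 V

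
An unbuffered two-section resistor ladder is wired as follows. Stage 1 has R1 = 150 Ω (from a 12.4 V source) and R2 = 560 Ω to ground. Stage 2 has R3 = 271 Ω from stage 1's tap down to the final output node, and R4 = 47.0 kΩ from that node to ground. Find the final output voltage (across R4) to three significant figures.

Stage 2 presents R3+R4 = 47270 Ω as a load on stage 1's tap.
Stage 1's lower leg becomes R2‖(R3+R4) = 553.4 Ω, so V_mid = 12.4 × 553.4/703.4 = 9.756 V.
Stage 2 is itself unloaded: V_out = V_mid × R4/(R3+R4) = 9.756 × 47000/47270 = 9.70 V.

V_out ≈ 9.70 V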